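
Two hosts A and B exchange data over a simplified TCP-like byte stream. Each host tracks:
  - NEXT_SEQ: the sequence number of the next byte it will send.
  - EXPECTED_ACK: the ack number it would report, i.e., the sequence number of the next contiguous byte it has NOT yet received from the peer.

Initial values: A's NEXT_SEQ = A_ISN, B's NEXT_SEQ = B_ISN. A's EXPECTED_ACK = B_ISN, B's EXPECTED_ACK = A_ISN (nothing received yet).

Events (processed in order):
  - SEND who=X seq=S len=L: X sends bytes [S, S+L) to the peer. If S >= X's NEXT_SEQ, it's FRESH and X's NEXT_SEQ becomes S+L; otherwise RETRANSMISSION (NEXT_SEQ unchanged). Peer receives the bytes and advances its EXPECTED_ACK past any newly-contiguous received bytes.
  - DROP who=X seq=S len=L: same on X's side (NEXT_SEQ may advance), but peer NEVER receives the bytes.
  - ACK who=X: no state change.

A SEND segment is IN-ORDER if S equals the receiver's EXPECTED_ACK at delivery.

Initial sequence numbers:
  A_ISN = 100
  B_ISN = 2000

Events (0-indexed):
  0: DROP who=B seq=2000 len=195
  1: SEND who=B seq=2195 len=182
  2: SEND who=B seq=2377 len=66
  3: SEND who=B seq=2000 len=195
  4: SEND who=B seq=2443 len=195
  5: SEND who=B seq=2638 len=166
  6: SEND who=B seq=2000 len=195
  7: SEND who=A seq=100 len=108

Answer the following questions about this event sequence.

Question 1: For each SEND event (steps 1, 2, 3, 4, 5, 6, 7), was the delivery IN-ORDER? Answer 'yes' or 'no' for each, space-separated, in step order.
Answer: no no yes yes yes no yes

Derivation:
Step 1: SEND seq=2195 -> out-of-order
Step 2: SEND seq=2377 -> out-of-order
Step 3: SEND seq=2000 -> in-order
Step 4: SEND seq=2443 -> in-order
Step 5: SEND seq=2638 -> in-order
Step 6: SEND seq=2000 -> out-of-order
Step 7: SEND seq=100 -> in-order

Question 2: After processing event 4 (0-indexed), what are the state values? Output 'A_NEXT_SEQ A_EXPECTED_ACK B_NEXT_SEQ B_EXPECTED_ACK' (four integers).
After event 0: A_seq=100 A_ack=2000 B_seq=2195 B_ack=100
After event 1: A_seq=100 A_ack=2000 B_seq=2377 B_ack=100
After event 2: A_seq=100 A_ack=2000 B_seq=2443 B_ack=100
After event 3: A_seq=100 A_ack=2443 B_seq=2443 B_ack=100
After event 4: A_seq=100 A_ack=2638 B_seq=2638 B_ack=100

100 2638 2638 100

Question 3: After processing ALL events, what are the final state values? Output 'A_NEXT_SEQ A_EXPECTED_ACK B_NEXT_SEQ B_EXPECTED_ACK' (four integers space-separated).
Answer: 208 2804 2804 208

Derivation:
After event 0: A_seq=100 A_ack=2000 B_seq=2195 B_ack=100
After event 1: A_seq=100 A_ack=2000 B_seq=2377 B_ack=100
After event 2: A_seq=100 A_ack=2000 B_seq=2443 B_ack=100
After event 3: A_seq=100 A_ack=2443 B_seq=2443 B_ack=100
After event 4: A_seq=100 A_ack=2638 B_seq=2638 B_ack=100
After event 5: A_seq=100 A_ack=2804 B_seq=2804 B_ack=100
After event 6: A_seq=100 A_ack=2804 B_seq=2804 B_ack=100
After event 7: A_seq=208 A_ack=2804 B_seq=2804 B_ack=208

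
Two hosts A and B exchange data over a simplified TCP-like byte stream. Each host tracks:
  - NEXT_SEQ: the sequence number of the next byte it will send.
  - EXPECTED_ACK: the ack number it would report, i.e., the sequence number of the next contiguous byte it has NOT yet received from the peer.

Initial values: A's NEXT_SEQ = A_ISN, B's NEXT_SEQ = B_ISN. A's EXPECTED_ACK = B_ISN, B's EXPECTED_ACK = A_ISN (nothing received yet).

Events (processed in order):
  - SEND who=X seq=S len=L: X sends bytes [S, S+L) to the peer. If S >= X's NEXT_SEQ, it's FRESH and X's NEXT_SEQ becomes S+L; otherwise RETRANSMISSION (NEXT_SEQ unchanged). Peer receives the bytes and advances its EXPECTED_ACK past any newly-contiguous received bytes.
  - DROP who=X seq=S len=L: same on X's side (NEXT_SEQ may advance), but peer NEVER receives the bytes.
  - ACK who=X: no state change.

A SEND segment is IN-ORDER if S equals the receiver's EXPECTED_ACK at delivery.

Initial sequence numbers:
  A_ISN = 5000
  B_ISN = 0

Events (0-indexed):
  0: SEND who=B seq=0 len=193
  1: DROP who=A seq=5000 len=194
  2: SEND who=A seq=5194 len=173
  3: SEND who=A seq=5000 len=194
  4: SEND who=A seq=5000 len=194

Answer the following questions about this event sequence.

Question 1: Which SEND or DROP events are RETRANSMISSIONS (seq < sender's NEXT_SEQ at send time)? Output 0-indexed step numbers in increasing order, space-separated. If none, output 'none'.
Answer: 3 4

Derivation:
Step 0: SEND seq=0 -> fresh
Step 1: DROP seq=5000 -> fresh
Step 2: SEND seq=5194 -> fresh
Step 3: SEND seq=5000 -> retransmit
Step 4: SEND seq=5000 -> retransmit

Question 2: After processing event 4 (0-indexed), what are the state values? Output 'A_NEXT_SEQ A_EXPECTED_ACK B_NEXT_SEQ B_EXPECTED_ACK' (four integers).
After event 0: A_seq=5000 A_ack=193 B_seq=193 B_ack=5000
After event 1: A_seq=5194 A_ack=193 B_seq=193 B_ack=5000
After event 2: A_seq=5367 A_ack=193 B_seq=193 B_ack=5000
After event 3: A_seq=5367 A_ack=193 B_seq=193 B_ack=5367
After event 4: A_seq=5367 A_ack=193 B_seq=193 B_ack=5367

5367 193 193 5367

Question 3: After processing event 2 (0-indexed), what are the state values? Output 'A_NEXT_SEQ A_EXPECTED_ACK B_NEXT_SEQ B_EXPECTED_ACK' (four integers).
After event 0: A_seq=5000 A_ack=193 B_seq=193 B_ack=5000
After event 1: A_seq=5194 A_ack=193 B_seq=193 B_ack=5000
After event 2: A_seq=5367 A_ack=193 B_seq=193 B_ack=5000

5367 193 193 5000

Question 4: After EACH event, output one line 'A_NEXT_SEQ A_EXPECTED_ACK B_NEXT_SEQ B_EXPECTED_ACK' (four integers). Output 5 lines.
5000 193 193 5000
5194 193 193 5000
5367 193 193 5000
5367 193 193 5367
5367 193 193 5367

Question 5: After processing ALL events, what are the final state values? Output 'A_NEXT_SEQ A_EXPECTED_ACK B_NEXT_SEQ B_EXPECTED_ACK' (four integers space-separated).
After event 0: A_seq=5000 A_ack=193 B_seq=193 B_ack=5000
After event 1: A_seq=5194 A_ack=193 B_seq=193 B_ack=5000
After event 2: A_seq=5367 A_ack=193 B_seq=193 B_ack=5000
After event 3: A_seq=5367 A_ack=193 B_seq=193 B_ack=5367
After event 4: A_seq=5367 A_ack=193 B_seq=193 B_ack=5367

Answer: 5367 193 193 5367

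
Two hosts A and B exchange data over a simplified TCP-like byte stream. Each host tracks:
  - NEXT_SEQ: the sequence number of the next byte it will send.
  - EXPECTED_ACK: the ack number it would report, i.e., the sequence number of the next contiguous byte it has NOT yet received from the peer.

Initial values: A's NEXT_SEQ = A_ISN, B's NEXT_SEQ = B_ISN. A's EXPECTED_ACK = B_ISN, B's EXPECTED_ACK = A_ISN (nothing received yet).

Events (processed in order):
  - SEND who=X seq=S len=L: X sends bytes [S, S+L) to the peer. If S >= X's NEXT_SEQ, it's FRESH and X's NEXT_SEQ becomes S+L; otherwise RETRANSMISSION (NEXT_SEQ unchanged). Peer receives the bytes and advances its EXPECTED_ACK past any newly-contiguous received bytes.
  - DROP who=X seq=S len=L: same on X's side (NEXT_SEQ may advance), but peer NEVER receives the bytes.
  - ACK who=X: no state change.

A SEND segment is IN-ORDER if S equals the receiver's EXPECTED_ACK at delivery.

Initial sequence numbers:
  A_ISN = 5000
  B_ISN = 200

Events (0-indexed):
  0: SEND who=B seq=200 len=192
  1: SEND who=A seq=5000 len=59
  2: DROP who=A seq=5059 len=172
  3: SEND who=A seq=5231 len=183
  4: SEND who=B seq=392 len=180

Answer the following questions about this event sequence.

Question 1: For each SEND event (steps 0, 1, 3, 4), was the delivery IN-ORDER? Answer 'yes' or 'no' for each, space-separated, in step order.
Answer: yes yes no yes

Derivation:
Step 0: SEND seq=200 -> in-order
Step 1: SEND seq=5000 -> in-order
Step 3: SEND seq=5231 -> out-of-order
Step 4: SEND seq=392 -> in-order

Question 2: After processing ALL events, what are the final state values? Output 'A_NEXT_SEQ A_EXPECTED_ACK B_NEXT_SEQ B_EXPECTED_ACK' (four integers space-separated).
After event 0: A_seq=5000 A_ack=392 B_seq=392 B_ack=5000
After event 1: A_seq=5059 A_ack=392 B_seq=392 B_ack=5059
After event 2: A_seq=5231 A_ack=392 B_seq=392 B_ack=5059
After event 3: A_seq=5414 A_ack=392 B_seq=392 B_ack=5059
After event 4: A_seq=5414 A_ack=572 B_seq=572 B_ack=5059

Answer: 5414 572 572 5059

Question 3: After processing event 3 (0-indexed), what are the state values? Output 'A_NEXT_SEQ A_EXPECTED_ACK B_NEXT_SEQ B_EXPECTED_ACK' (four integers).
After event 0: A_seq=5000 A_ack=392 B_seq=392 B_ack=5000
After event 1: A_seq=5059 A_ack=392 B_seq=392 B_ack=5059
After event 2: A_seq=5231 A_ack=392 B_seq=392 B_ack=5059
After event 3: A_seq=5414 A_ack=392 B_seq=392 B_ack=5059

5414 392 392 5059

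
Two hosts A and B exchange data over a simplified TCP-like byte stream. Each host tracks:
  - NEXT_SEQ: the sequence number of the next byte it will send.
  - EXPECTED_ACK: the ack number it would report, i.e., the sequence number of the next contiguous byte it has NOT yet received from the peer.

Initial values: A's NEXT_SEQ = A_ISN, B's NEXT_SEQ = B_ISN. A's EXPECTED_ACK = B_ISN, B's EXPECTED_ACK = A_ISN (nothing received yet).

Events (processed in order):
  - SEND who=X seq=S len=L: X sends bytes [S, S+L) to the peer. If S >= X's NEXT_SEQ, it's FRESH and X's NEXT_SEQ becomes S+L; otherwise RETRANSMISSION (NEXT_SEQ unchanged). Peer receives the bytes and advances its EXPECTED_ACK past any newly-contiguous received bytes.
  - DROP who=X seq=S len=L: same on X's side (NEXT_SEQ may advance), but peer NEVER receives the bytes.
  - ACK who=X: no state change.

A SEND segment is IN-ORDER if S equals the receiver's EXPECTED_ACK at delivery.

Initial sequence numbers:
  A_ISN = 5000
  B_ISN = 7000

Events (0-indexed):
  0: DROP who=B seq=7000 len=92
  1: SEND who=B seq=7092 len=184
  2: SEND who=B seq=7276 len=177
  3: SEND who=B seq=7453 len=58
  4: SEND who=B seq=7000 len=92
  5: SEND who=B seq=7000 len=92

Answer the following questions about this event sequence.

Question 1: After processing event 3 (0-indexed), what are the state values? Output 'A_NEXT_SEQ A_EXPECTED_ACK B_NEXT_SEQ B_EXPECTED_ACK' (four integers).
After event 0: A_seq=5000 A_ack=7000 B_seq=7092 B_ack=5000
After event 1: A_seq=5000 A_ack=7000 B_seq=7276 B_ack=5000
After event 2: A_seq=5000 A_ack=7000 B_seq=7453 B_ack=5000
After event 3: A_seq=5000 A_ack=7000 B_seq=7511 B_ack=5000

5000 7000 7511 5000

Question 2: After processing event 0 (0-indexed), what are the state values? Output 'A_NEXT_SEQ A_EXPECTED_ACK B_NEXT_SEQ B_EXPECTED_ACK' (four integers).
After event 0: A_seq=5000 A_ack=7000 B_seq=7092 B_ack=5000

5000 7000 7092 5000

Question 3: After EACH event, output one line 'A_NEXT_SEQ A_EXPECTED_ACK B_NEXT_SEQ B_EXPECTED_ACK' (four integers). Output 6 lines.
5000 7000 7092 5000
5000 7000 7276 5000
5000 7000 7453 5000
5000 7000 7511 5000
5000 7511 7511 5000
5000 7511 7511 5000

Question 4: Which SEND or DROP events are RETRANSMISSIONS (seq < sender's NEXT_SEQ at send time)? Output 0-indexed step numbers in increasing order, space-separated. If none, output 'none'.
Answer: 4 5

Derivation:
Step 0: DROP seq=7000 -> fresh
Step 1: SEND seq=7092 -> fresh
Step 2: SEND seq=7276 -> fresh
Step 3: SEND seq=7453 -> fresh
Step 4: SEND seq=7000 -> retransmit
Step 5: SEND seq=7000 -> retransmit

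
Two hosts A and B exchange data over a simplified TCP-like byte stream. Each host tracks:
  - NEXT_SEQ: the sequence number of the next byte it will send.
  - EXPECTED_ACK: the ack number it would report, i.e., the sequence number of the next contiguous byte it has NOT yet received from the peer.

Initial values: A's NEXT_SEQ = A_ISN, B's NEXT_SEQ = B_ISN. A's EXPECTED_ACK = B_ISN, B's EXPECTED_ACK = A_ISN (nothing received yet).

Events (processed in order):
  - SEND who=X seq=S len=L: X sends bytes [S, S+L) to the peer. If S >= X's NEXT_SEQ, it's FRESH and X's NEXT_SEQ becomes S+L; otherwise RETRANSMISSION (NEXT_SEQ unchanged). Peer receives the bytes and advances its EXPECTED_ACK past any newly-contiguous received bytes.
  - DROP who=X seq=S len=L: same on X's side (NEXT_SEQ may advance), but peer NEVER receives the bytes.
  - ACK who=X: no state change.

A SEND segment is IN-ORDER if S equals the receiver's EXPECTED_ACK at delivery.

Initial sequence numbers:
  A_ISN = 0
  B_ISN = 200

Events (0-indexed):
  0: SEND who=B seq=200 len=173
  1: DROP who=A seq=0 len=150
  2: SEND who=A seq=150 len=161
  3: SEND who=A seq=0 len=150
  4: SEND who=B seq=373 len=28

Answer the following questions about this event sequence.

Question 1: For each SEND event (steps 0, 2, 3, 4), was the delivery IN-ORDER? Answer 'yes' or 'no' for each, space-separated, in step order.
Answer: yes no yes yes

Derivation:
Step 0: SEND seq=200 -> in-order
Step 2: SEND seq=150 -> out-of-order
Step 3: SEND seq=0 -> in-order
Step 4: SEND seq=373 -> in-order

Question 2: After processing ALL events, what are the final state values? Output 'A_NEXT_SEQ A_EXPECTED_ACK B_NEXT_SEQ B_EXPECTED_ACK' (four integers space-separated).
After event 0: A_seq=0 A_ack=373 B_seq=373 B_ack=0
After event 1: A_seq=150 A_ack=373 B_seq=373 B_ack=0
After event 2: A_seq=311 A_ack=373 B_seq=373 B_ack=0
After event 3: A_seq=311 A_ack=373 B_seq=373 B_ack=311
After event 4: A_seq=311 A_ack=401 B_seq=401 B_ack=311

Answer: 311 401 401 311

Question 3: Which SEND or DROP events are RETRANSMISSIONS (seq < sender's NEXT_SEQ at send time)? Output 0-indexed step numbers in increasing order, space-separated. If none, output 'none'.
Step 0: SEND seq=200 -> fresh
Step 1: DROP seq=0 -> fresh
Step 2: SEND seq=150 -> fresh
Step 3: SEND seq=0 -> retransmit
Step 4: SEND seq=373 -> fresh

Answer: 3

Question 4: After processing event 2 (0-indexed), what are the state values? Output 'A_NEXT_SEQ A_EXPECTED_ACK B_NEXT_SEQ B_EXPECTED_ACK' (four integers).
After event 0: A_seq=0 A_ack=373 B_seq=373 B_ack=0
After event 1: A_seq=150 A_ack=373 B_seq=373 B_ack=0
After event 2: A_seq=311 A_ack=373 B_seq=373 B_ack=0

311 373 373 0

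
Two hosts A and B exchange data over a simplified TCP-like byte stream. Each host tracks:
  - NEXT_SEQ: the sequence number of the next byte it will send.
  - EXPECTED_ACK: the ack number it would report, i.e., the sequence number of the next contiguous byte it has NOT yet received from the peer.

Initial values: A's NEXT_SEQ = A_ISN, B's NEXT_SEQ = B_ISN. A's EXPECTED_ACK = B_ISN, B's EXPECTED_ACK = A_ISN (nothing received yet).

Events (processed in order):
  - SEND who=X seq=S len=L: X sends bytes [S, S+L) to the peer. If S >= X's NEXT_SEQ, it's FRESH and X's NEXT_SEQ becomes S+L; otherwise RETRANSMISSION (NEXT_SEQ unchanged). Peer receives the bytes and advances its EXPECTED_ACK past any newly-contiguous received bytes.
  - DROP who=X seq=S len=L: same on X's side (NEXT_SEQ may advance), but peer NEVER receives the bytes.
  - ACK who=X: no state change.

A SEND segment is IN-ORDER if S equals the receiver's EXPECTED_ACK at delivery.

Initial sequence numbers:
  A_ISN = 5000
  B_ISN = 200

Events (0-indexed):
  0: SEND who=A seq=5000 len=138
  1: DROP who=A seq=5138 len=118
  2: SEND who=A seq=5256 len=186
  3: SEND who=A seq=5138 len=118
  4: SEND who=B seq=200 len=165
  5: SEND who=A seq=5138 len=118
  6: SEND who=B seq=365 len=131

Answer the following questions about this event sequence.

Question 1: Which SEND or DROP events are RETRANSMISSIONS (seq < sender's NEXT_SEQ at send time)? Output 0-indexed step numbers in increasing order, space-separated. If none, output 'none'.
Answer: 3 5

Derivation:
Step 0: SEND seq=5000 -> fresh
Step 1: DROP seq=5138 -> fresh
Step 2: SEND seq=5256 -> fresh
Step 3: SEND seq=5138 -> retransmit
Step 4: SEND seq=200 -> fresh
Step 5: SEND seq=5138 -> retransmit
Step 6: SEND seq=365 -> fresh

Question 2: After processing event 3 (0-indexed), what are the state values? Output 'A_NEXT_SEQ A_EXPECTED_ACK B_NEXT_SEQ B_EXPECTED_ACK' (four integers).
After event 0: A_seq=5138 A_ack=200 B_seq=200 B_ack=5138
After event 1: A_seq=5256 A_ack=200 B_seq=200 B_ack=5138
After event 2: A_seq=5442 A_ack=200 B_seq=200 B_ack=5138
After event 3: A_seq=5442 A_ack=200 B_seq=200 B_ack=5442

5442 200 200 5442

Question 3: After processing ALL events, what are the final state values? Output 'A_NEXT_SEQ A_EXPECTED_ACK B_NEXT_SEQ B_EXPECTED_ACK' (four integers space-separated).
Answer: 5442 496 496 5442

Derivation:
After event 0: A_seq=5138 A_ack=200 B_seq=200 B_ack=5138
After event 1: A_seq=5256 A_ack=200 B_seq=200 B_ack=5138
After event 2: A_seq=5442 A_ack=200 B_seq=200 B_ack=5138
After event 3: A_seq=5442 A_ack=200 B_seq=200 B_ack=5442
After event 4: A_seq=5442 A_ack=365 B_seq=365 B_ack=5442
After event 5: A_seq=5442 A_ack=365 B_seq=365 B_ack=5442
After event 6: A_seq=5442 A_ack=496 B_seq=496 B_ack=5442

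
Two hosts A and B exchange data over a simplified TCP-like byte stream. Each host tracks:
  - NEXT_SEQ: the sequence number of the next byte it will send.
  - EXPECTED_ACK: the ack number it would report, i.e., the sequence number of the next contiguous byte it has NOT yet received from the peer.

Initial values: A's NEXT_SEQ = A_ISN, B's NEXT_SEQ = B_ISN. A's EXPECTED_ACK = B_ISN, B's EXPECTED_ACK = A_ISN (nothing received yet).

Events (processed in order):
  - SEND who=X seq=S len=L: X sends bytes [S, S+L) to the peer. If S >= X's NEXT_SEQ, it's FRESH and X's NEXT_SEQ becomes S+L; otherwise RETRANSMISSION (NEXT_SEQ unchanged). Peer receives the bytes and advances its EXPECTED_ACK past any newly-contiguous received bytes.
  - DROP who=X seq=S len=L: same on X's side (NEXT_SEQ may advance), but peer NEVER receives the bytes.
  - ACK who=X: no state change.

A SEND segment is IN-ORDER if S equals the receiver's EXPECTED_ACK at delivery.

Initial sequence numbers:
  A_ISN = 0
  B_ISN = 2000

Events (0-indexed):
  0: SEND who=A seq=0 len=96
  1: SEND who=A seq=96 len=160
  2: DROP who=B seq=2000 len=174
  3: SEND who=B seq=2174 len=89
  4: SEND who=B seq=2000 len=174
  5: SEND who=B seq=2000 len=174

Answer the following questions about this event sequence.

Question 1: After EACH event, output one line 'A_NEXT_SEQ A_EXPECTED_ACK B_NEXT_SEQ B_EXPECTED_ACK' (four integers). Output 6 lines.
96 2000 2000 96
256 2000 2000 256
256 2000 2174 256
256 2000 2263 256
256 2263 2263 256
256 2263 2263 256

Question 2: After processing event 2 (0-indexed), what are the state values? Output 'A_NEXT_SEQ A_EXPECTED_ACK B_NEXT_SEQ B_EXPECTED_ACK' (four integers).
After event 0: A_seq=96 A_ack=2000 B_seq=2000 B_ack=96
After event 1: A_seq=256 A_ack=2000 B_seq=2000 B_ack=256
After event 2: A_seq=256 A_ack=2000 B_seq=2174 B_ack=256

256 2000 2174 256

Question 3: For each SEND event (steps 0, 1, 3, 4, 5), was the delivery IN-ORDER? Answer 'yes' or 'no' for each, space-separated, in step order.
Answer: yes yes no yes no

Derivation:
Step 0: SEND seq=0 -> in-order
Step 1: SEND seq=96 -> in-order
Step 3: SEND seq=2174 -> out-of-order
Step 4: SEND seq=2000 -> in-order
Step 5: SEND seq=2000 -> out-of-order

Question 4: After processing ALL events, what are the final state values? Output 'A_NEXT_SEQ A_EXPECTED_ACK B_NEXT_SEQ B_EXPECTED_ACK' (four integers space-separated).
Answer: 256 2263 2263 256

Derivation:
After event 0: A_seq=96 A_ack=2000 B_seq=2000 B_ack=96
After event 1: A_seq=256 A_ack=2000 B_seq=2000 B_ack=256
After event 2: A_seq=256 A_ack=2000 B_seq=2174 B_ack=256
After event 3: A_seq=256 A_ack=2000 B_seq=2263 B_ack=256
After event 4: A_seq=256 A_ack=2263 B_seq=2263 B_ack=256
After event 5: A_seq=256 A_ack=2263 B_seq=2263 B_ack=256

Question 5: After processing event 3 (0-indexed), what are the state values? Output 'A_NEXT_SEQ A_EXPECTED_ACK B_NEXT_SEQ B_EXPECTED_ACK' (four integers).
After event 0: A_seq=96 A_ack=2000 B_seq=2000 B_ack=96
After event 1: A_seq=256 A_ack=2000 B_seq=2000 B_ack=256
After event 2: A_seq=256 A_ack=2000 B_seq=2174 B_ack=256
After event 3: A_seq=256 A_ack=2000 B_seq=2263 B_ack=256

256 2000 2263 256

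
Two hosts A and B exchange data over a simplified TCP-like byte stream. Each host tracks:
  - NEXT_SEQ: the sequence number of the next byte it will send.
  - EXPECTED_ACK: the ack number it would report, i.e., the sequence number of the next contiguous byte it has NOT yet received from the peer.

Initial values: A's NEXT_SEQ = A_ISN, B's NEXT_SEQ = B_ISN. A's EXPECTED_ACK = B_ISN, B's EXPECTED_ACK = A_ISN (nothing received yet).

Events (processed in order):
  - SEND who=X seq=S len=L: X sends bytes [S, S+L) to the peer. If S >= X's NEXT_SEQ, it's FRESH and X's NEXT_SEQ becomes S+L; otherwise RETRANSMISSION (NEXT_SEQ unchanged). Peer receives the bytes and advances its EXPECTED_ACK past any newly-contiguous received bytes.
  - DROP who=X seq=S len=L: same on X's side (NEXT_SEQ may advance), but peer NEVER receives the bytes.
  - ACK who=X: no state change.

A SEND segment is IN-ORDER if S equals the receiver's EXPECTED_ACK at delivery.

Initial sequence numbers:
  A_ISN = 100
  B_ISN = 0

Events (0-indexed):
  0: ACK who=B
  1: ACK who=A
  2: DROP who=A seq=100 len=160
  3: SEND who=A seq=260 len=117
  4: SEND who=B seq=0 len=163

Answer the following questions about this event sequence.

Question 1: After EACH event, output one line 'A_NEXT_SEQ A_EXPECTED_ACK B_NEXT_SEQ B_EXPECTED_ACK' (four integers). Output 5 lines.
100 0 0 100
100 0 0 100
260 0 0 100
377 0 0 100
377 163 163 100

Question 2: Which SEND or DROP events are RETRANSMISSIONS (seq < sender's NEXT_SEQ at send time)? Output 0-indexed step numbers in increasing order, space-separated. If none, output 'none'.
Step 2: DROP seq=100 -> fresh
Step 3: SEND seq=260 -> fresh
Step 4: SEND seq=0 -> fresh

Answer: none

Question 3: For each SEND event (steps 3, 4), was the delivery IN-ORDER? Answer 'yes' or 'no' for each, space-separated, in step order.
Answer: no yes

Derivation:
Step 3: SEND seq=260 -> out-of-order
Step 4: SEND seq=0 -> in-order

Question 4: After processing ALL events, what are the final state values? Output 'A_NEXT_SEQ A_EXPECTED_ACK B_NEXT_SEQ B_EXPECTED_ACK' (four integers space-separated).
After event 0: A_seq=100 A_ack=0 B_seq=0 B_ack=100
After event 1: A_seq=100 A_ack=0 B_seq=0 B_ack=100
After event 2: A_seq=260 A_ack=0 B_seq=0 B_ack=100
After event 3: A_seq=377 A_ack=0 B_seq=0 B_ack=100
After event 4: A_seq=377 A_ack=163 B_seq=163 B_ack=100

Answer: 377 163 163 100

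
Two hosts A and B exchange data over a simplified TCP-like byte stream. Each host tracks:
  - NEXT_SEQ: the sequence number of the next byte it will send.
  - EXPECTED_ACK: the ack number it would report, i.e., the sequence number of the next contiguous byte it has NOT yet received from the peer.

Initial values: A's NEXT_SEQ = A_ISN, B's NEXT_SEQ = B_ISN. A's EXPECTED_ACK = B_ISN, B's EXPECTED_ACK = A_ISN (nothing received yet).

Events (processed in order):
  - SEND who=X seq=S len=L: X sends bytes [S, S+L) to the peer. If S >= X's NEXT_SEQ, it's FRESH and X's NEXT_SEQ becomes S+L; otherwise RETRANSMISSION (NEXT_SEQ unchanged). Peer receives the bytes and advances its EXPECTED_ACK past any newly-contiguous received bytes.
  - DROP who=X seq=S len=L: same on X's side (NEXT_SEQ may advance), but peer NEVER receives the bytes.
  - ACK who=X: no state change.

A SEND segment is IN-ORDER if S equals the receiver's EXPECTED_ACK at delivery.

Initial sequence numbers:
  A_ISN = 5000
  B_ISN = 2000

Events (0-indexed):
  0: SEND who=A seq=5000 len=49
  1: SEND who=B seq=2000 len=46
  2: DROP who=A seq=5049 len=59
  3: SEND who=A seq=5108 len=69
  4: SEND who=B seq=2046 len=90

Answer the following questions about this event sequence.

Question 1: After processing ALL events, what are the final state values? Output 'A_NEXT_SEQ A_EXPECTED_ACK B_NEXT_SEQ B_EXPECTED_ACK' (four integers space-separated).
After event 0: A_seq=5049 A_ack=2000 B_seq=2000 B_ack=5049
After event 1: A_seq=5049 A_ack=2046 B_seq=2046 B_ack=5049
After event 2: A_seq=5108 A_ack=2046 B_seq=2046 B_ack=5049
After event 3: A_seq=5177 A_ack=2046 B_seq=2046 B_ack=5049
After event 4: A_seq=5177 A_ack=2136 B_seq=2136 B_ack=5049

Answer: 5177 2136 2136 5049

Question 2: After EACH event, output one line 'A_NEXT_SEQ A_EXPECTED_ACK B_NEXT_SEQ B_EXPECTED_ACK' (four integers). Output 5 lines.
5049 2000 2000 5049
5049 2046 2046 5049
5108 2046 2046 5049
5177 2046 2046 5049
5177 2136 2136 5049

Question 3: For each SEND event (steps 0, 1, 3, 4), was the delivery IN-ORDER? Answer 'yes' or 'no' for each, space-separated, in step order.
Answer: yes yes no yes

Derivation:
Step 0: SEND seq=5000 -> in-order
Step 1: SEND seq=2000 -> in-order
Step 3: SEND seq=5108 -> out-of-order
Step 4: SEND seq=2046 -> in-order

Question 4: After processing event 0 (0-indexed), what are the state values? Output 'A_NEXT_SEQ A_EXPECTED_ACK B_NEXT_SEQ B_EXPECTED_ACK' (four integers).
After event 0: A_seq=5049 A_ack=2000 B_seq=2000 B_ack=5049

5049 2000 2000 5049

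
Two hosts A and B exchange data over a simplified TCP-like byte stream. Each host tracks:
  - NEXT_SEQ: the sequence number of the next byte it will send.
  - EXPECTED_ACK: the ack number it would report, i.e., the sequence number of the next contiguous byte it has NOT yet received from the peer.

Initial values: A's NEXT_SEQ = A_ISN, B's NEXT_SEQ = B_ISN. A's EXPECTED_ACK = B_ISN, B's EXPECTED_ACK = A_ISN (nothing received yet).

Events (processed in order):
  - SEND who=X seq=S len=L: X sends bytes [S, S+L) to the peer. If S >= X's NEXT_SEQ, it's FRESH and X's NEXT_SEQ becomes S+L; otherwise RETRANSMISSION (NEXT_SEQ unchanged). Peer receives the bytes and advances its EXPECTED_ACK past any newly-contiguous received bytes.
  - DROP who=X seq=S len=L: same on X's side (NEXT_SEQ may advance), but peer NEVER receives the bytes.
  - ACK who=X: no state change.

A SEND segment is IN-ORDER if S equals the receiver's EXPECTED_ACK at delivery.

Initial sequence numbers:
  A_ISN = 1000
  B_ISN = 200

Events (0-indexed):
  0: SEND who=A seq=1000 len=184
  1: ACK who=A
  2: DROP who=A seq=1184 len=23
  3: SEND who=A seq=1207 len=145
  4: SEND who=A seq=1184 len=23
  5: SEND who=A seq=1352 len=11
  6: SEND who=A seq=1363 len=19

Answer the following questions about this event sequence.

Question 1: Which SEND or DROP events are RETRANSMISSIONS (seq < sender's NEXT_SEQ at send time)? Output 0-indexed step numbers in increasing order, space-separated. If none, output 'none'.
Step 0: SEND seq=1000 -> fresh
Step 2: DROP seq=1184 -> fresh
Step 3: SEND seq=1207 -> fresh
Step 4: SEND seq=1184 -> retransmit
Step 5: SEND seq=1352 -> fresh
Step 6: SEND seq=1363 -> fresh

Answer: 4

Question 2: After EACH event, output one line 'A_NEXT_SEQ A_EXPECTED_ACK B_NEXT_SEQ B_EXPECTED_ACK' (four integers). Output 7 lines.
1184 200 200 1184
1184 200 200 1184
1207 200 200 1184
1352 200 200 1184
1352 200 200 1352
1363 200 200 1363
1382 200 200 1382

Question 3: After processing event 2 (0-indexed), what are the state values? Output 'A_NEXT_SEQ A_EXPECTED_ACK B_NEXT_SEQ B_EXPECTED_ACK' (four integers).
After event 0: A_seq=1184 A_ack=200 B_seq=200 B_ack=1184
After event 1: A_seq=1184 A_ack=200 B_seq=200 B_ack=1184
After event 2: A_seq=1207 A_ack=200 B_seq=200 B_ack=1184

1207 200 200 1184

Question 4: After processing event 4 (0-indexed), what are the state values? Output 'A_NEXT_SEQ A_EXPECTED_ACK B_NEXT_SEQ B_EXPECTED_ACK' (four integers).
After event 0: A_seq=1184 A_ack=200 B_seq=200 B_ack=1184
After event 1: A_seq=1184 A_ack=200 B_seq=200 B_ack=1184
After event 2: A_seq=1207 A_ack=200 B_seq=200 B_ack=1184
After event 3: A_seq=1352 A_ack=200 B_seq=200 B_ack=1184
After event 4: A_seq=1352 A_ack=200 B_seq=200 B_ack=1352

1352 200 200 1352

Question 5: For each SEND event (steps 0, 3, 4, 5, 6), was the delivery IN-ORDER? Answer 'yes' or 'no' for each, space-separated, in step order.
Step 0: SEND seq=1000 -> in-order
Step 3: SEND seq=1207 -> out-of-order
Step 4: SEND seq=1184 -> in-order
Step 5: SEND seq=1352 -> in-order
Step 6: SEND seq=1363 -> in-order

Answer: yes no yes yes yes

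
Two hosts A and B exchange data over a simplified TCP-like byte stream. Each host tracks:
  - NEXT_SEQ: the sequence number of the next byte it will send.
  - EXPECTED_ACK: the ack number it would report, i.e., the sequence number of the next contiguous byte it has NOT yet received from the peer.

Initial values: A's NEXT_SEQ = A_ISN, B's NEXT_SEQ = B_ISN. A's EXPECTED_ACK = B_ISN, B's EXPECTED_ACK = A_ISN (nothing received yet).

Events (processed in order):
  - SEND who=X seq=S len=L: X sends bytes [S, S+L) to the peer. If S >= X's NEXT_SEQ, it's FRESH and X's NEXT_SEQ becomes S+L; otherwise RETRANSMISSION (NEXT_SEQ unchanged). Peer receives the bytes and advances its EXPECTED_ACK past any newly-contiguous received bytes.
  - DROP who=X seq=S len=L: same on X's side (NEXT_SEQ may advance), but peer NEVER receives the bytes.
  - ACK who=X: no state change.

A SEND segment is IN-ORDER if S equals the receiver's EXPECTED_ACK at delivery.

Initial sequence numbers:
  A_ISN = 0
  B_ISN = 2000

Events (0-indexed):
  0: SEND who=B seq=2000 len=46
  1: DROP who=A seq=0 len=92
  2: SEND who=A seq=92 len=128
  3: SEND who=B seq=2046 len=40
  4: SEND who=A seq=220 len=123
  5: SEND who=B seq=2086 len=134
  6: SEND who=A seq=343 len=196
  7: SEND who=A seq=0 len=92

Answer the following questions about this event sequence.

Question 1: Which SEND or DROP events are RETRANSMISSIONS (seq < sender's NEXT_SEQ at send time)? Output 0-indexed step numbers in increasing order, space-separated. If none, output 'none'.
Step 0: SEND seq=2000 -> fresh
Step 1: DROP seq=0 -> fresh
Step 2: SEND seq=92 -> fresh
Step 3: SEND seq=2046 -> fresh
Step 4: SEND seq=220 -> fresh
Step 5: SEND seq=2086 -> fresh
Step 6: SEND seq=343 -> fresh
Step 7: SEND seq=0 -> retransmit

Answer: 7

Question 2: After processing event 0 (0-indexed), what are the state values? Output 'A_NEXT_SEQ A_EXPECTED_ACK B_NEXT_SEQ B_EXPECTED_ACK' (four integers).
After event 0: A_seq=0 A_ack=2046 B_seq=2046 B_ack=0

0 2046 2046 0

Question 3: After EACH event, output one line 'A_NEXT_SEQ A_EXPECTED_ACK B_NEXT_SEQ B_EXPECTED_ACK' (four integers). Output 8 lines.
0 2046 2046 0
92 2046 2046 0
220 2046 2046 0
220 2086 2086 0
343 2086 2086 0
343 2220 2220 0
539 2220 2220 0
539 2220 2220 539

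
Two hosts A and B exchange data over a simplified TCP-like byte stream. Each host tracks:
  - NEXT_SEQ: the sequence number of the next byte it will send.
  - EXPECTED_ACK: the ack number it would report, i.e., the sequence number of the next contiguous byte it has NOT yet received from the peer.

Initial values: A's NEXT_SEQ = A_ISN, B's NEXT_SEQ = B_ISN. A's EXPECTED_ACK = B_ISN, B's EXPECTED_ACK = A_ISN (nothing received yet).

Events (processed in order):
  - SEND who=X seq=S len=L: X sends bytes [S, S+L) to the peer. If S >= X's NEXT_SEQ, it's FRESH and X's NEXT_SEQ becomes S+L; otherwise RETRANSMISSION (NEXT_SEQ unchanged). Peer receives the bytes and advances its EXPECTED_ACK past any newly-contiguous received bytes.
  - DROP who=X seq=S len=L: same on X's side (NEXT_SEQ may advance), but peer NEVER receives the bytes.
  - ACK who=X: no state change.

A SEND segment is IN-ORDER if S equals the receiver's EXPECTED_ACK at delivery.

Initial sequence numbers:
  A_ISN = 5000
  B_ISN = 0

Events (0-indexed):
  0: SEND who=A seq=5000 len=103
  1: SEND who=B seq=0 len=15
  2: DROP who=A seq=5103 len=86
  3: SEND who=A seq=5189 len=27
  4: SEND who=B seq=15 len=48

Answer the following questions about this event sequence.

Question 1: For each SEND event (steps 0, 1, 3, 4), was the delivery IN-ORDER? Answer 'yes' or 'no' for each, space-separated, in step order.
Step 0: SEND seq=5000 -> in-order
Step 1: SEND seq=0 -> in-order
Step 3: SEND seq=5189 -> out-of-order
Step 4: SEND seq=15 -> in-order

Answer: yes yes no yes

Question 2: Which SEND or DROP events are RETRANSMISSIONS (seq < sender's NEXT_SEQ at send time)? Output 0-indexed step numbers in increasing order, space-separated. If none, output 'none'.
Answer: none

Derivation:
Step 0: SEND seq=5000 -> fresh
Step 1: SEND seq=0 -> fresh
Step 2: DROP seq=5103 -> fresh
Step 3: SEND seq=5189 -> fresh
Step 4: SEND seq=15 -> fresh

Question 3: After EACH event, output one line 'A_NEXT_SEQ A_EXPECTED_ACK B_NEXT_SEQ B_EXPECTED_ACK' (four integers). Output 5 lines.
5103 0 0 5103
5103 15 15 5103
5189 15 15 5103
5216 15 15 5103
5216 63 63 5103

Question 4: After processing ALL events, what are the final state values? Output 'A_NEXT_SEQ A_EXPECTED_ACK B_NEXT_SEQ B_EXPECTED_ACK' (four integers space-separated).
Answer: 5216 63 63 5103

Derivation:
After event 0: A_seq=5103 A_ack=0 B_seq=0 B_ack=5103
After event 1: A_seq=5103 A_ack=15 B_seq=15 B_ack=5103
After event 2: A_seq=5189 A_ack=15 B_seq=15 B_ack=5103
After event 3: A_seq=5216 A_ack=15 B_seq=15 B_ack=5103
After event 4: A_seq=5216 A_ack=63 B_seq=63 B_ack=5103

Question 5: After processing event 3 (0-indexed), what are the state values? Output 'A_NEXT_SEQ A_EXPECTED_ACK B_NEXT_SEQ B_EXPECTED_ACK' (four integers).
After event 0: A_seq=5103 A_ack=0 B_seq=0 B_ack=5103
After event 1: A_seq=5103 A_ack=15 B_seq=15 B_ack=5103
After event 2: A_seq=5189 A_ack=15 B_seq=15 B_ack=5103
After event 3: A_seq=5216 A_ack=15 B_seq=15 B_ack=5103

5216 15 15 5103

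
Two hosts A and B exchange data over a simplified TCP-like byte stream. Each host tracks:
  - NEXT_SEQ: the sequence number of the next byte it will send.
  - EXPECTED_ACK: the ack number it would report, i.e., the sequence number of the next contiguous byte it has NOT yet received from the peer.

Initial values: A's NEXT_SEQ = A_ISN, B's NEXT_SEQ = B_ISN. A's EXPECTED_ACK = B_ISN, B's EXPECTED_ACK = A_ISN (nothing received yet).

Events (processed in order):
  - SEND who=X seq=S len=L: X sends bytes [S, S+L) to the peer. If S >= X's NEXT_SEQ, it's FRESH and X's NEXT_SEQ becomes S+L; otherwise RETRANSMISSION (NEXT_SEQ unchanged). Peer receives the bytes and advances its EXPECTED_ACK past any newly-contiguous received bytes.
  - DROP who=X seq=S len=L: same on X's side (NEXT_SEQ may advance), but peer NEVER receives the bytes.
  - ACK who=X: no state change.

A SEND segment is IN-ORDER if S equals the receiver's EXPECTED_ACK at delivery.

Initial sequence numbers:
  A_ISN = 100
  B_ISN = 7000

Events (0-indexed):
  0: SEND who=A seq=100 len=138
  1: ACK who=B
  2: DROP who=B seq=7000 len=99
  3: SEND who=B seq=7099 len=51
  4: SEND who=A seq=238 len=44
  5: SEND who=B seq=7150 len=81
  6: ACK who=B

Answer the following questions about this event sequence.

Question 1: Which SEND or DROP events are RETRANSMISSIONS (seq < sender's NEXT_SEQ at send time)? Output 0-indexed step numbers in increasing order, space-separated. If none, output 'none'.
Step 0: SEND seq=100 -> fresh
Step 2: DROP seq=7000 -> fresh
Step 3: SEND seq=7099 -> fresh
Step 4: SEND seq=238 -> fresh
Step 5: SEND seq=7150 -> fresh

Answer: none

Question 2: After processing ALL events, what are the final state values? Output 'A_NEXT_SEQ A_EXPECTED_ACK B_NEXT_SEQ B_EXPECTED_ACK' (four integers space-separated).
After event 0: A_seq=238 A_ack=7000 B_seq=7000 B_ack=238
After event 1: A_seq=238 A_ack=7000 B_seq=7000 B_ack=238
After event 2: A_seq=238 A_ack=7000 B_seq=7099 B_ack=238
After event 3: A_seq=238 A_ack=7000 B_seq=7150 B_ack=238
After event 4: A_seq=282 A_ack=7000 B_seq=7150 B_ack=282
After event 5: A_seq=282 A_ack=7000 B_seq=7231 B_ack=282
After event 6: A_seq=282 A_ack=7000 B_seq=7231 B_ack=282

Answer: 282 7000 7231 282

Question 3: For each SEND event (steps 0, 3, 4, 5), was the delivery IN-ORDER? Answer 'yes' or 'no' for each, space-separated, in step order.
Answer: yes no yes no

Derivation:
Step 0: SEND seq=100 -> in-order
Step 3: SEND seq=7099 -> out-of-order
Step 4: SEND seq=238 -> in-order
Step 5: SEND seq=7150 -> out-of-order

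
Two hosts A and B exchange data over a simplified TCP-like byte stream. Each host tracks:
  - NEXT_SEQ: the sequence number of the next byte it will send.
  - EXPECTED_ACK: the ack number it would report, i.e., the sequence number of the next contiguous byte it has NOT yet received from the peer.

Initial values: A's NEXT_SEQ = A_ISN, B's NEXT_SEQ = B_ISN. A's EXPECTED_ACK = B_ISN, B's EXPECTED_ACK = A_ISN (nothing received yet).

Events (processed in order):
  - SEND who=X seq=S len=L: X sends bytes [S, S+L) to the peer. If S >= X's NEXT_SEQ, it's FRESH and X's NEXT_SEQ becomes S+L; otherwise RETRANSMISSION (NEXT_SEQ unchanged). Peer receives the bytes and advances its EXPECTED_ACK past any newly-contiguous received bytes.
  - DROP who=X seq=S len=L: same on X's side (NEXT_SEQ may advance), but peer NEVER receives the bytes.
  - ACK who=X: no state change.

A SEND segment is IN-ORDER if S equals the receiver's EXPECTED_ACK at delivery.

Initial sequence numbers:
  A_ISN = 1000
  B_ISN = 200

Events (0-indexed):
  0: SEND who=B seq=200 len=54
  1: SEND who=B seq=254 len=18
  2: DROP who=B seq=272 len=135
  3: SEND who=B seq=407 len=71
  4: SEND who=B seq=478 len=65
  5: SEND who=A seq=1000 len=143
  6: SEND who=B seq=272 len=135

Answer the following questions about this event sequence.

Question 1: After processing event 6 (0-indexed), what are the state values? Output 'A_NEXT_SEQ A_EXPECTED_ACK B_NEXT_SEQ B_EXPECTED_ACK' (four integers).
After event 0: A_seq=1000 A_ack=254 B_seq=254 B_ack=1000
After event 1: A_seq=1000 A_ack=272 B_seq=272 B_ack=1000
After event 2: A_seq=1000 A_ack=272 B_seq=407 B_ack=1000
After event 3: A_seq=1000 A_ack=272 B_seq=478 B_ack=1000
After event 4: A_seq=1000 A_ack=272 B_seq=543 B_ack=1000
After event 5: A_seq=1143 A_ack=272 B_seq=543 B_ack=1143
After event 6: A_seq=1143 A_ack=543 B_seq=543 B_ack=1143

1143 543 543 1143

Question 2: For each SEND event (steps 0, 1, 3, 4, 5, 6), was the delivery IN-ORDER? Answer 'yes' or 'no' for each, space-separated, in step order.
Step 0: SEND seq=200 -> in-order
Step 1: SEND seq=254 -> in-order
Step 3: SEND seq=407 -> out-of-order
Step 4: SEND seq=478 -> out-of-order
Step 5: SEND seq=1000 -> in-order
Step 6: SEND seq=272 -> in-order

Answer: yes yes no no yes yes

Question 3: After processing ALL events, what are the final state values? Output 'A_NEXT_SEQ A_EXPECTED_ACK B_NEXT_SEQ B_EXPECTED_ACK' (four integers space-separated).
After event 0: A_seq=1000 A_ack=254 B_seq=254 B_ack=1000
After event 1: A_seq=1000 A_ack=272 B_seq=272 B_ack=1000
After event 2: A_seq=1000 A_ack=272 B_seq=407 B_ack=1000
After event 3: A_seq=1000 A_ack=272 B_seq=478 B_ack=1000
After event 4: A_seq=1000 A_ack=272 B_seq=543 B_ack=1000
After event 5: A_seq=1143 A_ack=272 B_seq=543 B_ack=1143
After event 6: A_seq=1143 A_ack=543 B_seq=543 B_ack=1143

Answer: 1143 543 543 1143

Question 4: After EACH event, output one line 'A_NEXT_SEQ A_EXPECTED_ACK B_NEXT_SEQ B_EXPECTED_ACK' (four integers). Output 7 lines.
1000 254 254 1000
1000 272 272 1000
1000 272 407 1000
1000 272 478 1000
1000 272 543 1000
1143 272 543 1143
1143 543 543 1143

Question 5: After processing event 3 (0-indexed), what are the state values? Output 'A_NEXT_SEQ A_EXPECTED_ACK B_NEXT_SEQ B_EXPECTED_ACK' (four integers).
After event 0: A_seq=1000 A_ack=254 B_seq=254 B_ack=1000
After event 1: A_seq=1000 A_ack=272 B_seq=272 B_ack=1000
After event 2: A_seq=1000 A_ack=272 B_seq=407 B_ack=1000
After event 3: A_seq=1000 A_ack=272 B_seq=478 B_ack=1000

1000 272 478 1000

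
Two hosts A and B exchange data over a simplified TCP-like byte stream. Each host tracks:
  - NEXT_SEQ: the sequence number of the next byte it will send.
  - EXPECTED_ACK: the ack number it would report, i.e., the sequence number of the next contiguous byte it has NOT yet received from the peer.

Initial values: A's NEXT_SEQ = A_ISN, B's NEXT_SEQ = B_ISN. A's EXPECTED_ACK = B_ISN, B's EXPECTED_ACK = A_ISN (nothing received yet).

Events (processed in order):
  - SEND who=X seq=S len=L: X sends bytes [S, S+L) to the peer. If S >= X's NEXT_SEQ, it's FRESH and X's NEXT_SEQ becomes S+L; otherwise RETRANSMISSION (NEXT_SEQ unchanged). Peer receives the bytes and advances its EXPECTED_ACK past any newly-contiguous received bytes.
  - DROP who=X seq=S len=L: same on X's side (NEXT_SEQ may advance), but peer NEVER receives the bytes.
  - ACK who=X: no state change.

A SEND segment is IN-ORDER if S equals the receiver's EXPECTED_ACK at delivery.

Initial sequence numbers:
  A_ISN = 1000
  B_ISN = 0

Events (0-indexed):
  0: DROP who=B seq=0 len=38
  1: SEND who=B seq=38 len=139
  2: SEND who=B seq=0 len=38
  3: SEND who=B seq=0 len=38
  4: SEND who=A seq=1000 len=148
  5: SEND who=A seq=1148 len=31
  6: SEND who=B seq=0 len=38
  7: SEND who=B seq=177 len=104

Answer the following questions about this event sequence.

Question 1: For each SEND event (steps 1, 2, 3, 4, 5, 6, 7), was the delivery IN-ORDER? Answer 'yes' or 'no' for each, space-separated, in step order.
Step 1: SEND seq=38 -> out-of-order
Step 2: SEND seq=0 -> in-order
Step 3: SEND seq=0 -> out-of-order
Step 4: SEND seq=1000 -> in-order
Step 5: SEND seq=1148 -> in-order
Step 6: SEND seq=0 -> out-of-order
Step 7: SEND seq=177 -> in-order

Answer: no yes no yes yes no yes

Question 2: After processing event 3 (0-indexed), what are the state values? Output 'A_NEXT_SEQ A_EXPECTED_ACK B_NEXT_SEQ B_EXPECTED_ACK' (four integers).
After event 0: A_seq=1000 A_ack=0 B_seq=38 B_ack=1000
After event 1: A_seq=1000 A_ack=0 B_seq=177 B_ack=1000
After event 2: A_seq=1000 A_ack=177 B_seq=177 B_ack=1000
After event 3: A_seq=1000 A_ack=177 B_seq=177 B_ack=1000

1000 177 177 1000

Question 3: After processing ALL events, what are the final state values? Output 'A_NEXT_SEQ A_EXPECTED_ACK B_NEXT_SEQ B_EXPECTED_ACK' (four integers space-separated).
After event 0: A_seq=1000 A_ack=0 B_seq=38 B_ack=1000
After event 1: A_seq=1000 A_ack=0 B_seq=177 B_ack=1000
After event 2: A_seq=1000 A_ack=177 B_seq=177 B_ack=1000
After event 3: A_seq=1000 A_ack=177 B_seq=177 B_ack=1000
After event 4: A_seq=1148 A_ack=177 B_seq=177 B_ack=1148
After event 5: A_seq=1179 A_ack=177 B_seq=177 B_ack=1179
After event 6: A_seq=1179 A_ack=177 B_seq=177 B_ack=1179
After event 7: A_seq=1179 A_ack=281 B_seq=281 B_ack=1179

Answer: 1179 281 281 1179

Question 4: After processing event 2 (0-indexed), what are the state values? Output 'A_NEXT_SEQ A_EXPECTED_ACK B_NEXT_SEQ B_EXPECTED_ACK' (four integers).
After event 0: A_seq=1000 A_ack=0 B_seq=38 B_ack=1000
After event 1: A_seq=1000 A_ack=0 B_seq=177 B_ack=1000
After event 2: A_seq=1000 A_ack=177 B_seq=177 B_ack=1000

1000 177 177 1000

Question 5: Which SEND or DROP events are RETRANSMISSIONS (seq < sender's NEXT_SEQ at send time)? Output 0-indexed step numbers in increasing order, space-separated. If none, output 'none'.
Step 0: DROP seq=0 -> fresh
Step 1: SEND seq=38 -> fresh
Step 2: SEND seq=0 -> retransmit
Step 3: SEND seq=0 -> retransmit
Step 4: SEND seq=1000 -> fresh
Step 5: SEND seq=1148 -> fresh
Step 6: SEND seq=0 -> retransmit
Step 7: SEND seq=177 -> fresh

Answer: 2 3 6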